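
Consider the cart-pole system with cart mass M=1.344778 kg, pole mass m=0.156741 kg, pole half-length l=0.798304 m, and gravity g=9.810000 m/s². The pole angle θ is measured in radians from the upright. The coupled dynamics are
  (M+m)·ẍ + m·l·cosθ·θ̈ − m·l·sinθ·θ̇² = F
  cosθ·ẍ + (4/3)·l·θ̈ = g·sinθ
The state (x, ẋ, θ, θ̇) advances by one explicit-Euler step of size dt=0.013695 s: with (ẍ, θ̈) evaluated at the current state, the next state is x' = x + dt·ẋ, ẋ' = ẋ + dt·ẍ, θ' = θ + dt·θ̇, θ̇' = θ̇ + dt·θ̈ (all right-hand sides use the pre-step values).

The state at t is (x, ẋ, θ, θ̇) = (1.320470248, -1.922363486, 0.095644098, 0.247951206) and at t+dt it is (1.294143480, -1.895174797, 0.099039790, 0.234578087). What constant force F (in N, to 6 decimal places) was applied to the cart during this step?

F = 2.858604 N

ẍ = (ẋ'−ẋ)/dt = (-1.895174797−-1.922363486)/0.013695 = 1.985300
θ̈ = (θ̇'−θ̇)/dt = (0.234578087−0.247951206)/0.013695 = -0.976496
sinθ=0.095498, cosθ=0.995430
F = (M+m)·ẍ + m·l·cosθ·θ̈ − m·l·sinθ·θ̇² = 2.980966 + -0.121628 − 0.000735 = 2.858604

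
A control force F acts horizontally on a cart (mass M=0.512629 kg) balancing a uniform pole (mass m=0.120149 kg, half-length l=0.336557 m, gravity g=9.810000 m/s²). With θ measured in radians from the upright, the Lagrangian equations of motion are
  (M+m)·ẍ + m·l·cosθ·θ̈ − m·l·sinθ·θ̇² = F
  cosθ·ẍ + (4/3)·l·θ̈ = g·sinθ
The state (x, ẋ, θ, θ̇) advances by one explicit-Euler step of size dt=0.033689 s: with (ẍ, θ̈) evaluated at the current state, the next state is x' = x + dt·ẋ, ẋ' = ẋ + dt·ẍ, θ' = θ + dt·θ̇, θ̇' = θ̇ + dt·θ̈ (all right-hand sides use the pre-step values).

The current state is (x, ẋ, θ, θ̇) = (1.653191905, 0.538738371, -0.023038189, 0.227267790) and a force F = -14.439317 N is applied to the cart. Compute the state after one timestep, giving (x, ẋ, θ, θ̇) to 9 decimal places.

(1.671341462, -0.356322108, -0.015381764, 2.204369209)

sinθ=-0.023036151, cosθ=0.999734633
temp = (F + m·l·θ̇²·sinθ)/(M+m) = (-14.439317 + -0.000048113)/0.632778 = -22.819006213
θ̈ = (g·sinθ − cosθ·temp)/(l·(4/3 − m·cos²θ/(M+m))) = 58.686853839
ẍ = temp − m·l·θ̈·cosθ/(M+m) = -26.568330299
Euler: x'=1.653191905+0.033689·0.538738371=1.671341462, ẋ'=0.538738371+0.033689·-26.568330299=-0.356322108
       θ'=-0.023038189+0.033689·0.227267790=-0.015381764, θ̇'=0.227267790+0.033689·58.686853839=2.204369209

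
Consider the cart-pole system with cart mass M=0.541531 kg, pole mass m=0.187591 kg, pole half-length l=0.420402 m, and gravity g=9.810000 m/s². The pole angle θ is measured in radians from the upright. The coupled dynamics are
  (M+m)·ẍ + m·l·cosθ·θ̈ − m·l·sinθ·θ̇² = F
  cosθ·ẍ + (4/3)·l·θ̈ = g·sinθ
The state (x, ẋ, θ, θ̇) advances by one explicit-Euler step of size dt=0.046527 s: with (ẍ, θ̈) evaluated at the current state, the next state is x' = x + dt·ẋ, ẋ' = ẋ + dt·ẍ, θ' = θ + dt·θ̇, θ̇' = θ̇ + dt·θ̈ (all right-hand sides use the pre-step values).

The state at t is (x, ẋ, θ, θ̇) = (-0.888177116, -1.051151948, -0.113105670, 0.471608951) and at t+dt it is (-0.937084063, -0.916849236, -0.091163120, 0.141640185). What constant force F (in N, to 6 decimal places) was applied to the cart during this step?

F = 1.550904 N

ẍ = (ẋ'−ẋ)/dt = (-0.916849236−-1.051151948)/0.046527 = 2.886554
θ̈ = (θ̇'−θ̇)/dt = (0.141640185−0.471608951)/0.046527 = -7.091985
sinθ=-0.112865, cosθ=0.993610
F = (M+m)·ẍ + m·l·cosθ·θ̈ − m·l·sinθ·θ̇² = 2.104650 + -0.555726 − -0.001980 = 1.550904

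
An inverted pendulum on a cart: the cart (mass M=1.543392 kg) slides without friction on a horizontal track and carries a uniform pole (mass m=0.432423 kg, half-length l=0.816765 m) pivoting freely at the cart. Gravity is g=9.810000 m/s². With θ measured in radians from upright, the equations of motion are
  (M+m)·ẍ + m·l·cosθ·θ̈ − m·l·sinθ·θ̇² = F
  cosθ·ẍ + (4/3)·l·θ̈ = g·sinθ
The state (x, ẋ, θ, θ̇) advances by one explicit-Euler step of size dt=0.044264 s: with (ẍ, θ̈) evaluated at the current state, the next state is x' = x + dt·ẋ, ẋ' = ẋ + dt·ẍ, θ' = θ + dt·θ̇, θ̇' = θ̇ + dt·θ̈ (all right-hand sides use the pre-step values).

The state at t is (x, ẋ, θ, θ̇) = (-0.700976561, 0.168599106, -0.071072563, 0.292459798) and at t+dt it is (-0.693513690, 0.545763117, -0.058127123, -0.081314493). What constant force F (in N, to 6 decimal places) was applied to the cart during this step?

F = 13.862777 N

ẍ = (ẋ'−ẋ)/dt = (0.545763117−0.168599106)/0.044264 = 8.520785
θ̈ = (θ̇'−θ̇)/dt = (-0.081314493−0.292459798)/0.044264 = -8.444205
sinθ=-0.071013, cosθ=0.997475
F = (M+m)·ẍ + m·l·cosθ·θ̈ − m·l·sinθ·θ̇² = 16.835494 + -2.974862 − -0.002145 = 13.862777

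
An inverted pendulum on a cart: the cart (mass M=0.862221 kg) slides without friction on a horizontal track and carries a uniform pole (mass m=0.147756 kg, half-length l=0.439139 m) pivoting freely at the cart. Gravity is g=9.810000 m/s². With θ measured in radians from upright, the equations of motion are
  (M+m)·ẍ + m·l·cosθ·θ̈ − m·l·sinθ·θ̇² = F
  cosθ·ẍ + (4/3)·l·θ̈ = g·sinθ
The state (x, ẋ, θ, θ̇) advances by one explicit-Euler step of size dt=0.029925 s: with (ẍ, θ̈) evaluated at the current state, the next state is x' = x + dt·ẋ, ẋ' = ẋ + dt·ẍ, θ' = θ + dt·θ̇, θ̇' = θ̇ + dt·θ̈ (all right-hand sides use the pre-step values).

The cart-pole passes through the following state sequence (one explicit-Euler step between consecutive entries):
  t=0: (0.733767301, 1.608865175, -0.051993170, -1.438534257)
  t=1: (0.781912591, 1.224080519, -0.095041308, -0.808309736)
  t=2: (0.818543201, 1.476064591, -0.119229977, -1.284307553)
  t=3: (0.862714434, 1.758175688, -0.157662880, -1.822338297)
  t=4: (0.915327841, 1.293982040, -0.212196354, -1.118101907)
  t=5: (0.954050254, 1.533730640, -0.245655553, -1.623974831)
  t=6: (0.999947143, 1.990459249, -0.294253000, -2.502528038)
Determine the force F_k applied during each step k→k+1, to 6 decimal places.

step 0→1:
  ẍ = (ẋ'−ẋ)/dt = (1.224080519−1.608865175)/0.029925 = -12.858301
  θ̈ = (θ̇'−θ̇)/dt = (-0.808309736−-1.438534257)/0.029925 = 21.060134
  sinθ=-0.051970, cosθ=0.998649
  F = (M+m)·ẍ + m·l·cosθ·θ̈ − m·l·sinθ·θ̇² = -12.986588 + 1.364649 − -0.006978 = -11.614961
step 1→2:
  ẍ = (ẋ'−ẋ)/dt = (1.476064591−1.224080519)/0.029925 = 8.420520
  θ̈ = (θ̇'−θ̇)/dt = (-1.284307553−-0.808309736)/0.029925 = -15.906360
  sinθ=-0.094898, cosθ=0.995487
  F = (M+m)·ẍ + m·l·cosθ·θ̈ − m·l·sinθ·θ̇² = 8.504532 + -1.027433 − -0.004023 = 7.481122
step 2→3:
  ẍ = (ẋ'−ẋ)/dt = (1.758175688−1.476064591)/0.029925 = 9.427271
  θ̈ = (θ̇'−θ̇)/dt = (-1.822338297−-1.284307553)/0.029925 = -17.979306
  sinθ=-0.118948, cosθ=0.992901
  F = (M+m)·ẍ + m·l·cosθ·θ̈ − m·l·sinθ·θ̇² = 9.521327 + -1.158313 − -0.012730 = 8.375745
step 3→4:
  ẍ = (ẋ'−ẋ)/dt = (1.293982040−1.758175688)/0.029925 = -15.511901
  θ̈ = (θ̇'−θ̇)/dt = (-1.118101907−-1.822338297)/0.029925 = 23.533380
  sinθ=-0.157011, cosθ=0.987597
  F = (M+m)·ẍ + m·l·cosθ·θ̈ − m·l·sinθ·θ̇² = -15.666664 + 1.508034 − -0.033832 = -14.124797
step 4→5:
  ẍ = (ẋ'−ẋ)/dt = (1.533730640−1.293982040)/0.029925 = 8.011649
  θ̈ = (θ̇'−θ̇)/dt = (-1.623974831−-1.118101907)/0.029925 = -16.904693
  sinθ=-0.210607, cosθ=0.977571
  F = (M+m)·ẍ + m·l·cosθ·θ̈ − m·l·sinθ·θ̇² = 8.091581 + -1.072266 − -0.017084 = 7.036399
step 5→6:
  ẍ = (ẋ'−ẋ)/dt = (1.990459249−1.533730640)/0.029925 = 15.262443
  θ̈ = (θ̇'−θ̇)/dt = (-2.502528038−-1.623974831)/0.029925 = -29.358503
  sinθ=-0.243192, cosθ=0.969978
  F = (M+m)·ẍ + m·l·cosθ·θ̈ − m·l·sinθ·θ̇² = 15.414716 + -1.847749 − -0.041616 = 13.608583

F_0 = -11.614961 N
F_1 = 7.481122 N
F_2 = 8.375745 N
F_3 = -14.124797 N
F_4 = 7.036399 N
F_5 = 13.608583 N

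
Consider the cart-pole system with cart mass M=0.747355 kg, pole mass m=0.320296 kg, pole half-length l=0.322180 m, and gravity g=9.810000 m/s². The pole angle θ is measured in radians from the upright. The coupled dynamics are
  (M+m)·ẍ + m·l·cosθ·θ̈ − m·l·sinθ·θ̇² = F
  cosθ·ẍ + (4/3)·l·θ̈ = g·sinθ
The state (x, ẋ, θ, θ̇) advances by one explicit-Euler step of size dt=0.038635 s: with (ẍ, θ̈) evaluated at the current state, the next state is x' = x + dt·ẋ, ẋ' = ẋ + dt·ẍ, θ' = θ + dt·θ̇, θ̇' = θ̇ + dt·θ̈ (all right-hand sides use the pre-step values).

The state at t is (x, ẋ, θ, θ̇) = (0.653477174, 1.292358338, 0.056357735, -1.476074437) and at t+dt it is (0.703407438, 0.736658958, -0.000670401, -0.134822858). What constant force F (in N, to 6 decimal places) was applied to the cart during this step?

ẍ = (ẋ'−ẋ)/dt = (0.736658958−1.292358338)/0.038635 = -14.383315
θ̈ = (θ̇'−θ̇)/dt = (-0.134822858−-1.476074437)/0.038635 = 34.715972
sinθ=0.056328, cosθ=0.998412
F = (M+m)·ẍ + m·l·cosθ·θ̈ − m·l·sinθ·θ̇² = -15.356361 + 3.576756 − 0.012665 = -11.792269

F = -11.792269 N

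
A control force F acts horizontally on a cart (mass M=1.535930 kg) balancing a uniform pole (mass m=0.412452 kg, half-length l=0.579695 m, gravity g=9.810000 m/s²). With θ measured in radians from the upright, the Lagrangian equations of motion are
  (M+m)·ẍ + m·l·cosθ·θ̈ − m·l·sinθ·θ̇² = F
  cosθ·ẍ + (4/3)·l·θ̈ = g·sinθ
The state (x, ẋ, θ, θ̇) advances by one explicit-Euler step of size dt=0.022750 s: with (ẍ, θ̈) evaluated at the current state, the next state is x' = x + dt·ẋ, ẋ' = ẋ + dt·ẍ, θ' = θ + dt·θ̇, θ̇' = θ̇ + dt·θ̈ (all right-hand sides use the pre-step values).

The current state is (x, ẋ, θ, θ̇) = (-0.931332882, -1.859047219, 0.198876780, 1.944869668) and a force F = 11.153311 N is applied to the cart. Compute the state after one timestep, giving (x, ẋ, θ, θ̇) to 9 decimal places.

sinθ=0.197568375, cosθ=0.980289109
temp = (F + m·l·θ̇²·sinθ)/(M+m) = (11.153311 + 0.178678132)/1.948382 = 5.816102352
θ̈ = (g·sinθ − cosθ·temp)/(l·(4/3 − m·cos²θ/(M+m))) = -5.745509204
ẍ = temp − m·l·θ̈·cosθ/(M+m) = 6.507267072
Euler: x'=-0.931332882+0.022750·-1.859047219=-0.973626206, ẋ'=-1.859047219+0.022750·6.507267072=-1.711006893
       θ'=0.198876780+0.022750·1.944869668=0.243122565, θ̇'=1.944869668+0.022750·-5.745509204=1.814159334

(-0.973626206, -1.711006893, 0.243122565, 1.814159334)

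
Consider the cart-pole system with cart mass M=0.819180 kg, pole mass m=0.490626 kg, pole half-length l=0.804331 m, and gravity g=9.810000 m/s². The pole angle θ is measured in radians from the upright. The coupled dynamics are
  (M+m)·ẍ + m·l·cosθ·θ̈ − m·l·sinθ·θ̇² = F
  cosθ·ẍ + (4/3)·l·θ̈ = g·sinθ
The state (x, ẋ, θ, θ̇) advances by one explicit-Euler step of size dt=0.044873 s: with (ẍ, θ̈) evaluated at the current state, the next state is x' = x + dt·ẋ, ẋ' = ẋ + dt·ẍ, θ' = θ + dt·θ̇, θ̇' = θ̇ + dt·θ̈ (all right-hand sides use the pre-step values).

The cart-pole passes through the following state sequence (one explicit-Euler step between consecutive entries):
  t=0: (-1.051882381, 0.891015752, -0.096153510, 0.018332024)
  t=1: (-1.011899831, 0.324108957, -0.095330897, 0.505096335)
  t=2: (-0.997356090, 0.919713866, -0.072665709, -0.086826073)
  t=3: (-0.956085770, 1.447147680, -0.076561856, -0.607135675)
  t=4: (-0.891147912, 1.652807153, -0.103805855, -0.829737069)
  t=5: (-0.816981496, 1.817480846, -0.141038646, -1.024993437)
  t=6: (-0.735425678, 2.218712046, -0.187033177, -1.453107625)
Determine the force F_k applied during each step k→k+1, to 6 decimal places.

F_0 = -12.286563 N
F_1 = 12.212906 N
F_2 = 10.831903 N
F_3 = 4.062273 N
F_4 = 3.126946 N
F_5 = 8.042318 N

step 0→1:
  ẍ = (ẋ'−ẋ)/dt = (0.324108957−0.891015752)/0.044873 = -12.633584
  θ̈ = (θ̇'−θ̇)/dt = (0.505096335−0.018332024)/0.044873 = 10.847599
  sinθ=-0.096005, cosθ=0.995381
  F = (M+m)·ẍ + m·l·cosθ·θ̈ − m·l·sinθ·θ̇² = -16.547544 + 4.260968 − -0.000013 = -12.286563
step 1→2:
  ẍ = (ẋ'−ẋ)/dt = (0.919713866−0.324108957)/0.044873 = 13.273124
  θ̈ = (θ̇'−θ̇)/dt = (-0.086826073−0.505096335)/0.044873 = -13.191059
  sinθ=-0.095187, cosθ=0.995459
  F = (M+m)·ẍ + m·l·cosθ·θ̈ − m·l·sinθ·θ̇² = 17.385218 + -5.181895 − -0.009583 = 12.212906
step 2→3:
  ẍ = (ẋ'−ẋ)/dt = (1.447147680−0.919713866)/0.044873 = 11.753924
  θ̈ = (θ̇'−θ̇)/dt = (-0.607135675−-0.086826073)/0.044873 = -11.595160
  sinθ=-0.072602, cosθ=0.997361
  F = (M+m)·ẍ + m·l·cosθ·θ̈ − m·l·sinθ·θ̇² = 15.395360 + -4.563673 − -0.000216 = 10.831903
step 3→4:
  ẍ = (ẋ'−ẋ)/dt = (1.652807153−1.447147680)/0.044873 = 4.583145
  θ̈ = (θ̇'−θ̇)/dt = (-0.829737069−-0.607135675)/0.044873 = -4.960698
  sinθ=-0.076487, cosθ=0.997071
  F = (M+m)·ẍ + m·l·cosθ·θ̈ − m·l·sinθ·θ̇² = 6.003031 + -1.951884 − -0.011126 = 4.062273
step 4→5:
  ẍ = (ẋ'−ẋ)/dt = (1.817480846−1.652807153)/0.044873 = 3.669772
  θ̈ = (θ̇'−θ̇)/dt = (-1.024993437−-0.829737069)/0.044873 = -4.351311
  sinθ=-0.103620, cosθ=0.994617
  F = (M+m)·ẍ + m·l·cosθ·θ̈ − m·l·sinθ·θ̇² = 4.806690 + -1.707896 − -0.028152 = 3.126946
step 5→6:
  ẍ = (ẋ'−ẋ)/dt = (2.218712046−1.817480846)/0.044873 = 8.941484
  θ̈ = (θ̇'−θ̇)/dt = (-1.453107625−-1.024993437)/0.044873 = -9.540574
  sinθ=-0.140572, cosθ=0.990071
  F = (M+m)·ẍ + m·l·cosθ·θ̈ − m·l·sinθ·θ̇² = 11.711609 + -3.727572 − -0.058281 = 8.042318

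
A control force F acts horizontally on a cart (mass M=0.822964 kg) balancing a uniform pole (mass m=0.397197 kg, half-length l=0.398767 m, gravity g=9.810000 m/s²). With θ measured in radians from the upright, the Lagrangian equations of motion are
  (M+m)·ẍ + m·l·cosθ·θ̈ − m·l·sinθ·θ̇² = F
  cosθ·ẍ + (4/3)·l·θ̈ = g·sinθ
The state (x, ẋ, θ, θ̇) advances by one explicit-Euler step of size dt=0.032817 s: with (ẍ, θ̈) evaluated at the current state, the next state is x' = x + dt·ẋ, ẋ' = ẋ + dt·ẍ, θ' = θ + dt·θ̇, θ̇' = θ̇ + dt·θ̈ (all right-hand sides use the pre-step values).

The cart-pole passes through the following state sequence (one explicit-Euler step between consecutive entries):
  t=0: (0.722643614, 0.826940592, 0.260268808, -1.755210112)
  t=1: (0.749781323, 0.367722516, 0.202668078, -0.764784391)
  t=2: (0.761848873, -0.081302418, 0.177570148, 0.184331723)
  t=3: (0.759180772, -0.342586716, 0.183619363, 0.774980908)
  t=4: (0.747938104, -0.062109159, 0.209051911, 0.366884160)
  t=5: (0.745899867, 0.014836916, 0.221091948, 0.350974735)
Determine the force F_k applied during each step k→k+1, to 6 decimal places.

step 0→1:
  ẍ = (ẋ'−ẋ)/dt = (0.367722516−0.826940592)/0.032817 = -13.993298
  θ̈ = (θ̇'−θ̇)/dt = (-0.764784391−-1.755210112)/0.032817 = 30.180264
  sinθ=0.257340, cosθ=0.966321
  F = (M+m)·ẍ + m·l·cosθ·θ̈ − m·l·sinθ·θ̇² = -17.074077 + 4.619230 − 0.125572 = -12.580419
step 1→2:
  ẍ = (ẋ'−ẋ)/dt = (-0.081302418−0.367722516)/0.032817 = -13.682693
  θ̈ = (θ̇'−θ̇)/dt = (0.184331723−-0.764784391)/0.032817 = 28.921477
  sinθ=0.201284, cosθ=0.979533
  F = (M+m)·ẍ + m·l·cosθ·θ̈ − m·l·sinθ·θ̇² = -16.695088 + 4.487089 − 0.018647 = -12.226646
step 2→3:
  ẍ = (ẋ'−ẋ)/dt = (-0.342586716−-0.081302418)/0.032817 = -7.961858
  θ̈ = (θ̇'−θ̇)/dt = (0.774980908−0.184331723)/0.032817 = 17.998269
  sinθ=0.176638, cosθ=0.984276
  F = (M+m)·ẍ + m·l·cosθ·θ̈ − m·l·sinθ·θ̇² = -9.714749 + 2.805903 − 0.000951 = -6.909796
step 3→4:
  ẍ = (ẋ'−ẋ)/dt = (-0.062109159−-0.342586716)/0.032817 = 8.546715
  θ̈ = (θ̇'−θ̇)/dt = (0.366884160−0.774980908)/0.032817 = -12.435529
  sinθ=0.182589, cosθ=0.983189
  F = (M+m)·ẍ + m·l·cosθ·θ̈ − m·l·sinθ·θ̇² = 10.428369 + -1.936540 − 0.017369 = 8.474459
step 4→5:
  ẍ = (ẋ'−ẋ)/dt = (0.014836916−-0.062109159)/0.032817 = 2.344702
  θ̈ = (θ̇'−θ̇)/dt = (0.350974735−0.366884160)/0.032817 = -0.484792
  sinθ=0.207533, cosθ=0.978228
  F = (M+m)·ẍ + m·l·cosθ·θ̈ − m·l·sinθ·θ̇² = 2.860914 + -0.075114 − 0.004425 = 2.781375

F_0 = -12.580419 N
F_1 = -12.226646 N
F_2 = -6.909796 N
F_3 = 8.474459 N
F_4 = 2.781375 N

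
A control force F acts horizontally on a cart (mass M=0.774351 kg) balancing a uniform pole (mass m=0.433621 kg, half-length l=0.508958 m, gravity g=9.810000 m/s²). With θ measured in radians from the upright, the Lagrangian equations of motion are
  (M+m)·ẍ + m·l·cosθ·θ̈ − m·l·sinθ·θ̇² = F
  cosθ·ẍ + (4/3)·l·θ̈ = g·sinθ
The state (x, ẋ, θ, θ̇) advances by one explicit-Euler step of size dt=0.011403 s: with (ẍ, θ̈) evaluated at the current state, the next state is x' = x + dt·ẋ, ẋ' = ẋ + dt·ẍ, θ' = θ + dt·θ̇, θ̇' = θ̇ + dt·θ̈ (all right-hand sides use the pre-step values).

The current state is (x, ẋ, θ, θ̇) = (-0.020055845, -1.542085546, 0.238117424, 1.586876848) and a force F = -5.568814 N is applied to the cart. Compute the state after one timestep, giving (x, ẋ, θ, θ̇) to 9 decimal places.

sinθ=0.235873589, cosθ=0.971783747
temp = (F + m·l·θ̇²·sinθ)/(M+m) = (-5.568814 + 0.131086514)/1.207972 = -4.501534378
θ̈ = (g·sinθ − cosθ·temp)/(l·(4/3 − m·cos²θ/(M+m))) = 13.216253691
ẍ = temp − m·l·θ̈·cosθ/(M+m) = -6.847995602
Euler: x'=-0.020055845+0.011403·-1.542085546=-0.037640246, ẋ'=-1.542085546+0.011403·-6.847995602=-1.620173240
       θ'=0.238117424+0.011403·1.586876848=0.256212581, θ̇'=1.586876848+0.011403·13.216253691=1.737581789

(-0.037640246, -1.620173240, 0.256212581, 1.737581789)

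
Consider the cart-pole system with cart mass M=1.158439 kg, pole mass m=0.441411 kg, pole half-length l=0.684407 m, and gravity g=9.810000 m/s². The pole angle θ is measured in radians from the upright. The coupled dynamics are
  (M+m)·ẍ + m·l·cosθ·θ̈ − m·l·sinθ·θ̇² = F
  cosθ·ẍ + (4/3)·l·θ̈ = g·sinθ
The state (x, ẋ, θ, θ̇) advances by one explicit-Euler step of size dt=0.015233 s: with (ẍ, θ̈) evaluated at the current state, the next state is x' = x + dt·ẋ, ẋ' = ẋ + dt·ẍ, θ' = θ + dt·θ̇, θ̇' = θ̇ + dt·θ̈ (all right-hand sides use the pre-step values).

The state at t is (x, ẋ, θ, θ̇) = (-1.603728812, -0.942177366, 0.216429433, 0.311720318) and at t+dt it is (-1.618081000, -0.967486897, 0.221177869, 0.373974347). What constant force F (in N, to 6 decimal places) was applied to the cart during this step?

ẍ = (ẋ'−ẋ)/dt = (-0.967486897−-0.942177366)/0.015233 = -1.661494
θ̈ = (θ̇'−θ̇)/dt = (0.373974347−0.311720318)/0.015233 = 4.086787
sinθ=0.214744, cosθ=0.976670
F = (M+m)·ẍ + m·l·cosθ·θ̈ − m·l·sinθ·θ̇² = -2.658140 + 1.205834 − 0.006304 = -1.458610

F = -1.458610 N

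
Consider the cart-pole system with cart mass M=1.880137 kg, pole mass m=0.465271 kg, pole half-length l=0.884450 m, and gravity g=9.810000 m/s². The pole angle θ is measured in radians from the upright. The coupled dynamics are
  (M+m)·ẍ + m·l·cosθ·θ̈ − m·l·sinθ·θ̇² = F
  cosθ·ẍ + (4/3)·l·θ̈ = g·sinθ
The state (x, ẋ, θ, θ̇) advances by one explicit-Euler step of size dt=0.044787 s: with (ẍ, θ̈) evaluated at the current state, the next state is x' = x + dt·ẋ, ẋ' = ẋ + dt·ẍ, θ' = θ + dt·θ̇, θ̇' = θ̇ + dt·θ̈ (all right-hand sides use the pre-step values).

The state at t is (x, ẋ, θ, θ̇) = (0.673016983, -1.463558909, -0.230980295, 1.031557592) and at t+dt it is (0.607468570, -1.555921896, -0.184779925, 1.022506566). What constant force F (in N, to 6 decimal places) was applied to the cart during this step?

ẍ = (ẋ'−ẋ)/dt = (-1.555921896−-1.463558909)/0.044787 = -2.062272
θ̈ = (θ̇'−θ̇)/dt = (1.022506566−1.031557592)/0.044787 = -0.202090
sinθ=-0.228932, cosθ=0.973442
F = (M+m)·ẍ + m·l·cosθ·θ̈ − m·l·sinθ·θ̇² = -4.836870 + -0.080953 − -0.100247 = -4.817576

F = -4.817576 N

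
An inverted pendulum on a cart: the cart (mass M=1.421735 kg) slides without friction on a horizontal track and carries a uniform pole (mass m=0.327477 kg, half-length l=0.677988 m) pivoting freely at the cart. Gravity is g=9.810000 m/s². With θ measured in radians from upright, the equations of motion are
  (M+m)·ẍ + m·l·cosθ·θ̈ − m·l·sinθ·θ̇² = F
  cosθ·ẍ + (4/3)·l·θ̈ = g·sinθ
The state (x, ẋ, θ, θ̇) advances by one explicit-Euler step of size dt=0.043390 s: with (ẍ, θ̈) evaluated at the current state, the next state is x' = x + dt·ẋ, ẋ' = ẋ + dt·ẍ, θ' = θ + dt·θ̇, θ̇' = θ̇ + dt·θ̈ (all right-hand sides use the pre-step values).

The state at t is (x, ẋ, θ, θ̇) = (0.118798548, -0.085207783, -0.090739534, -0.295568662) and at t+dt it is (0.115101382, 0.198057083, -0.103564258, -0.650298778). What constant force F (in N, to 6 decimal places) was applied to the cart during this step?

F = 9.613539 N

ẍ = (ẋ'−ẋ)/dt = (0.198057083−-0.085207783)/0.043390 = 6.528344
θ̈ = (θ̇'−θ̇)/dt = (-0.650298778−-0.295568662)/0.043390 = -8.175389
sinθ=-0.090615, cosθ=0.995886
F = (M+m)·ẍ + m·l·cosθ·θ̈ − m·l·sinθ·θ̇² = 11.419458 + -1.807677 − -0.001758 = 9.613539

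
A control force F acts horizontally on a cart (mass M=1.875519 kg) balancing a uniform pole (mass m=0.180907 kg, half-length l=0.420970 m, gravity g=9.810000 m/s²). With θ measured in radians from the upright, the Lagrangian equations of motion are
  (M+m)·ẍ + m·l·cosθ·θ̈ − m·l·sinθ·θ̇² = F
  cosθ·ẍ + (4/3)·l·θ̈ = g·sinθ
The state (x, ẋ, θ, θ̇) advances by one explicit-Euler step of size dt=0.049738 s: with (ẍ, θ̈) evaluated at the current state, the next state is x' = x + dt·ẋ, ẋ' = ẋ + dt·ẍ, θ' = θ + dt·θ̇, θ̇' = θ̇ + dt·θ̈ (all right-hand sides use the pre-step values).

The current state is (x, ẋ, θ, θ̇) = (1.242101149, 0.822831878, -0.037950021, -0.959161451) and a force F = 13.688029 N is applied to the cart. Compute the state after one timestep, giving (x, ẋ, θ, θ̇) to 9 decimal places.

(1.283027161, 1.178487215, -0.085656793, -1.625322509)

sinθ=-0.037940912, cosθ=0.999279984
temp = (F + m·l·θ̇²·sinθ)/(M+m) = (13.688029 + -0.002658262)/2.056426 = 6.654929834
θ̈ = (g·sinθ − cosθ·temp)/(l·(4/3 − m·cos²θ/(M+m))) = -13.393402598
ẍ = temp − m·l·θ̈·cosθ/(M+m) = 7.150575765
Euler: x'=1.242101149+0.049738·0.822831878=1.283027161, ẋ'=0.822831878+0.049738·7.150575765=1.178487215
       θ'=-0.037950021+0.049738·-0.959161451=-0.085656793, θ̇'=-0.959161451+0.049738·-13.393402598=-1.625322509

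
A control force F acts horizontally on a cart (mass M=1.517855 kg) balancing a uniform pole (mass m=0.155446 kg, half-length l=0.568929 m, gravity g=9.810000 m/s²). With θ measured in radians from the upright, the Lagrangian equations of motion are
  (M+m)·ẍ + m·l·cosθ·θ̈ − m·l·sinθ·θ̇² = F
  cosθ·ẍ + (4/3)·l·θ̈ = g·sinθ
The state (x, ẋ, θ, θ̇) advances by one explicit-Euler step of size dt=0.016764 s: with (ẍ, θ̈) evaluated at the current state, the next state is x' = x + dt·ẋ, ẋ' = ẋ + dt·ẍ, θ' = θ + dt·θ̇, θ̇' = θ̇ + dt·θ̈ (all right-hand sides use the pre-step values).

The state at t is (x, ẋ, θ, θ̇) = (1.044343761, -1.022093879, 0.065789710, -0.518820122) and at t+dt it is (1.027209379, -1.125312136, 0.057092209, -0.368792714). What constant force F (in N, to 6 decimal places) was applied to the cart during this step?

F = -9.514559 N

ẍ = (ẋ'−ẋ)/dt = (-1.125312136−-1.022093879)/0.016764 = -6.157138
θ̈ = (θ̇'−θ̇)/dt = (-0.368792714−-0.518820122)/0.016764 = 8.949380
sinθ=0.065742, cosθ=0.997837
F = (M+m)·ẍ + m·l·cosθ·θ̈ − m·l·sinθ·θ̇² = -10.302745 + 0.789751 − 0.001565 = -9.514559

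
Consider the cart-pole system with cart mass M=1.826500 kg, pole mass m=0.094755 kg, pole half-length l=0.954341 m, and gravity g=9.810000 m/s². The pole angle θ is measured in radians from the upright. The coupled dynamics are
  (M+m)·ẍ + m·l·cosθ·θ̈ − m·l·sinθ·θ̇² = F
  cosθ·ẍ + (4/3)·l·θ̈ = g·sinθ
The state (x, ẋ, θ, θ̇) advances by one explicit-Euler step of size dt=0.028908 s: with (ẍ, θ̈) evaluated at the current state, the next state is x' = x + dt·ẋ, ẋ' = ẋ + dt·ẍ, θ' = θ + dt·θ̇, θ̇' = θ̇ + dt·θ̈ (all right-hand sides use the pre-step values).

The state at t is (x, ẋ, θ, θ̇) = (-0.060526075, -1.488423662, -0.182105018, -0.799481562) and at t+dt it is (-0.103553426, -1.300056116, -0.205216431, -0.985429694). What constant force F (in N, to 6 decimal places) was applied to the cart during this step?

ẍ = (ẋ'−ẋ)/dt = (-1.300056116−-1.488423662)/0.028908 = 6.516104
θ̈ = (θ̇'−θ̇)/dt = (-0.985429694−-0.799481562)/0.028908 = -6.432411
sinθ=-0.181100, cosθ=0.983465
F = (M+m)·ẍ + m·l·cosθ·θ̈ − m·l·sinθ·θ̇² = 12.519098 + -0.572056 − -0.010467 = 11.957510

F = 11.957510 N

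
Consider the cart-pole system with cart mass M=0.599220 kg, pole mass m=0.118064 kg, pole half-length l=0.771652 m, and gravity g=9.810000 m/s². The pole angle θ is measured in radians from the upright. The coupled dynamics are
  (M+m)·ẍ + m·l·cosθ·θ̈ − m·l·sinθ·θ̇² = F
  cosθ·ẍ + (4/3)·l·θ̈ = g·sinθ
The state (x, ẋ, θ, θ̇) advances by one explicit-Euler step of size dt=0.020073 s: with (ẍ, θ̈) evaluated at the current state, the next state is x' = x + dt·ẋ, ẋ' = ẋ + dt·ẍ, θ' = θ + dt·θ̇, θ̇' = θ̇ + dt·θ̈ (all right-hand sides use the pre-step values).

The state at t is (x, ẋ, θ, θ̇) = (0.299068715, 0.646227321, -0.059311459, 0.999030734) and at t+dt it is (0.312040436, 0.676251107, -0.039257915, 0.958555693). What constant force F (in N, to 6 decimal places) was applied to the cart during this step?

ẍ = (ẋ'−ẋ)/dt = (0.676251107−0.646227321)/0.020073 = 1.495730
θ̈ = (θ̇'−θ̇)/dt = (0.958555693−0.999030734)/0.020073 = -2.016392
sinθ=-0.059277, cosθ=0.998242
F = (M+m)·ẍ + m·l·cosθ·θ̈ − m·l·sinθ·θ̇² = 1.072863 + -0.183379 − -0.005390 = 0.894874

F = 0.894874 N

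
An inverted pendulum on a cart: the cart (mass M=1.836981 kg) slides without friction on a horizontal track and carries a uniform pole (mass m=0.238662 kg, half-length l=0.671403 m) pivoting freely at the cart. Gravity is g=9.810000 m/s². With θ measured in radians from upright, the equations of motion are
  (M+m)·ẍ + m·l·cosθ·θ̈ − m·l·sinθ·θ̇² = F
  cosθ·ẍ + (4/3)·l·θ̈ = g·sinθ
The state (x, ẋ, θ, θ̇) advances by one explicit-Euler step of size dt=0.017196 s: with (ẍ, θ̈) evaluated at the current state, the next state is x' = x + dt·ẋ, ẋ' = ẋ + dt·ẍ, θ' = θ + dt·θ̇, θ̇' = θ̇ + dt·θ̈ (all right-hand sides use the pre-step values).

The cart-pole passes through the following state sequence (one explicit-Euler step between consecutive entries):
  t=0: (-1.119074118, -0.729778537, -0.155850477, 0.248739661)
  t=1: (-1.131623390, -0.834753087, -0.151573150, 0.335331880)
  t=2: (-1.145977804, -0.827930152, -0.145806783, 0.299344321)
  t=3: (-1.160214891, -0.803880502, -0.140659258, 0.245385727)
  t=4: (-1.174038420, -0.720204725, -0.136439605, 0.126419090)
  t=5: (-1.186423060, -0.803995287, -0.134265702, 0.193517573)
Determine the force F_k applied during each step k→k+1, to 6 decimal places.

step 0→1:
  ẍ = (ẋ'−ẋ)/dt = (-0.834753087−-0.729778537)/0.017196 = -6.104591
  θ̈ = (θ̇'−θ̇)/dt = (0.335331880−0.248739661)/0.017196 = 5.035602
  sinθ=-0.155220, cosθ=0.987880
  F = (M+m)·ẍ + m·l·cosθ·θ̈ − m·l·sinθ·θ̇² = -12.670952 + 0.797117 − -0.001539 = -11.872296
step 1→2:
  ẍ = (ẋ'−ẋ)/dt = (-0.827930152−-0.834753087)/0.017196 = 0.396775
  θ̈ = (θ̇'−θ̇)/dt = (0.299344321−0.335331880)/0.017196 = -2.092787
  sinθ=-0.150993, cosθ=0.988535
  F = (M+m)·ẍ + m·l·cosθ·θ̈ − m·l·sinθ·θ̇² = 0.823562 + -0.331500 − -0.002721 = 0.494783
step 2→3:
  ẍ = (ẋ'−ẋ)/dt = (-0.803880502−-0.827930152)/0.017196 = 1.398561
  θ̈ = (θ̇'−θ̇)/dt = (0.245385727−0.299344321)/0.017196 = -3.137857
  sinθ=-0.145291, cosθ=0.989389
  F = (M+m)·ẍ + m·l·cosθ·θ̈ − m·l·sinθ·θ̇² = 2.902913 + -0.497470 − -0.002086 = 2.407529
step 3→4:
  ẍ = (ẋ'−ẋ)/dt = (-0.720204725−-0.803880502)/0.017196 = 4.866002
  θ̈ = (θ̇'−θ̇)/dt = (0.126419090−0.245385727)/0.017196 = -6.918274
  sinθ=-0.140196, cosθ=0.990124
  F = (M+m)·ẍ + m·l·cosθ·θ̈ − m·l·sinθ·θ̇² = 10.100084 + -1.097625 − -0.001353 = 9.003812
step 4→5:
  ẍ = (ẋ'−ẋ)/dt = (-0.803995287−-0.720204725)/0.017196 = -4.872677
  θ̈ = (θ̇'−θ̇)/dt = (0.193517573−0.126419090)/0.017196 = 3.901982
  sinθ=-0.136017, cosθ=0.990707
  F = (M+m)·ẍ + m·l·cosθ·θ̈ − m·l·sinθ·θ̇² = -10.113939 + 0.619437 − -0.000348 = -9.494154

F_0 = -11.872296 N
F_1 = 0.494783 N
F_2 = 2.407529 N
F_3 = 9.003812 N
F_4 = -9.494154 N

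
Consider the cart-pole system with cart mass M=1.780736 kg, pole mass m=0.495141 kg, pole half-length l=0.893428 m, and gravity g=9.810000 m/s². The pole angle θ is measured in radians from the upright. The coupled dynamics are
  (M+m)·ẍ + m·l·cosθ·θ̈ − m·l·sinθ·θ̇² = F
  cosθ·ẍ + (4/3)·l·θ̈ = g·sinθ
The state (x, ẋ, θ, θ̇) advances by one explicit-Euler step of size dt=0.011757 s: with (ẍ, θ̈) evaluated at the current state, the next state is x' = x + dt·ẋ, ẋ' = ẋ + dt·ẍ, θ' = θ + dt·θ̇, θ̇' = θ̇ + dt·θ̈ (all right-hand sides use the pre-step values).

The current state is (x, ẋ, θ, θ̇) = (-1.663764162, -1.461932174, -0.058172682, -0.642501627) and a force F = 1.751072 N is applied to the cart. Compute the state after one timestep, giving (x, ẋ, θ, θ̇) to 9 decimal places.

(-1.680952099, -1.449890631, -0.065726574, -0.658222092)

sinθ=-0.058139878, cosθ=0.998308447
temp = (F + m·l·θ̇²·sinθ)/(M+m) = (1.751072 + -0.010617225)/2.275877 = 0.764740263
θ̈ = (g·sinθ − cosθ·temp)/(l·(4/3 − m·cos²θ/(M+m))) = -1.337115309
ẍ = temp − m·l·θ̈·cosθ/(M+m) = 1.024201968
Euler: x'=-1.663764162+0.011757·-1.461932174=-1.680952099, ẋ'=-1.461932174+0.011757·1.024201968=-1.449890631
       θ'=-0.058172682+0.011757·-0.642501627=-0.065726574, θ̇'=-0.642501627+0.011757·-1.337115309=-0.658222092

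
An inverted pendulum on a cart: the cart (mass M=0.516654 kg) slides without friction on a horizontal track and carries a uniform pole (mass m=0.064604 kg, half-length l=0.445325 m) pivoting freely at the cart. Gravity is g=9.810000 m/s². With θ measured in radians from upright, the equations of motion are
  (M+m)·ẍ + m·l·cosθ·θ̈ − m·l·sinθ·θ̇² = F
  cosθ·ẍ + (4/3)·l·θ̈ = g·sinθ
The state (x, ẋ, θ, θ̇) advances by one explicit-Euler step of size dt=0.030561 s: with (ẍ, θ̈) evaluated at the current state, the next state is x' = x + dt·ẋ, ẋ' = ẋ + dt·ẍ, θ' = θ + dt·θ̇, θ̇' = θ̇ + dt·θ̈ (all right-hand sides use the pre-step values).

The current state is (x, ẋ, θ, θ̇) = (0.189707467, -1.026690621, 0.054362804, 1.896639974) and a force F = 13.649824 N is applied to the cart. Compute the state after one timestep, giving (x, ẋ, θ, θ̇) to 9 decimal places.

(0.158330775, -0.245121040, 0.112326018, 0.609728988)

sinθ=0.054336031, cosθ=0.998522707
temp = (F + m·l·θ̇²·sinθ)/(M+m) = (13.649824 + 0.005623338)/0.581258 = 23.492919389
θ̈ = (g·sinθ − cosθ·temp)/(l·(4/3 − m·cos²θ/(M+m))) = -42.109583648
ẍ = temp − m·l·θ̈·cosθ/(M+m) = 25.574084010
Euler: x'=0.189707467+0.030561·-1.026690621=0.158330775, ẋ'=-1.026690621+0.030561·25.574084010=-0.245121040
       θ'=0.054362804+0.030561·1.896639974=0.112326018, θ̇'=1.896639974+0.030561·-42.109583648=0.609728988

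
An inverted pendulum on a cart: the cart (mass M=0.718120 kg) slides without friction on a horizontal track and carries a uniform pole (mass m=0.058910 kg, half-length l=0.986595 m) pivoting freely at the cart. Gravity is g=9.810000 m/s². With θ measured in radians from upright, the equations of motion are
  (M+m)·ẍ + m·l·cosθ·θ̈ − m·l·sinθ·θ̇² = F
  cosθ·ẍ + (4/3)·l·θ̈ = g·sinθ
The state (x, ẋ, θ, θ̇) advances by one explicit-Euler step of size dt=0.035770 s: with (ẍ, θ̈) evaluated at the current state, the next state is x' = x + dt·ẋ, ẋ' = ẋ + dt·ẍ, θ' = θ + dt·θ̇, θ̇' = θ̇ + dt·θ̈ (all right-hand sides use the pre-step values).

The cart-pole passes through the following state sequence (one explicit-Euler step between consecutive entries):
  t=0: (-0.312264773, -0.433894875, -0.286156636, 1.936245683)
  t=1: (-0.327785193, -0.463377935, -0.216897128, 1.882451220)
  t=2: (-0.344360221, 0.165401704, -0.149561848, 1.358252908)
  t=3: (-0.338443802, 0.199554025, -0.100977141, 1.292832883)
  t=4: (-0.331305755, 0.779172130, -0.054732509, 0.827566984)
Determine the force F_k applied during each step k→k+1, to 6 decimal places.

step 0→1:
  ẍ = (ẋ'−ẋ)/dt = (-0.463377935−-0.433894875)/0.035770 = -0.824240
  θ̈ = (θ̇'−θ̇)/dt = (1.882451220−1.936245683)/0.035770 = -1.503899
  sinθ=-0.282267, cosθ=0.959336
  F = (M+m)·ẍ + m·l·cosθ·θ̈ − m·l·sinθ·θ̇² = -0.640459 + -0.083853 − -0.061505 = -0.662807
step 1→2:
  ẍ = (ẋ'−ẋ)/dt = (0.165401704−-0.463377935)/0.035770 = 17.578408
  θ̈ = (θ̇'−θ̇)/dt = (1.358252908−1.882451220)/0.035770 = -14.654691
  sinθ=-0.215200, cosθ=0.976570
  F = (M+m)·ẍ + m·l·cosθ·θ̈ − m·l·sinθ·θ̇² = 13.658950 + -0.831779 − -0.044322 = 12.871493
step 2→3:
  ẍ = (ẋ'−ẋ)/dt = (0.199554025−0.165401704)/0.035770 = 0.954776
  θ̈ = (θ̇'−θ̇)/dt = (1.292832883−1.358252908)/0.035770 = -1.828908
  sinθ=-0.149005, cosθ=0.988836
  F = (M+m)·ẍ + m·l·cosθ·θ̈ − m·l·sinθ·θ̇² = 0.741889 + -0.105110 − -0.015977 = 0.652756
step 3→4:
  ẍ = (ẋ'−ẋ)/dt = (0.779172130−0.199554025)/0.035770 = 16.204029
  θ̈ = (θ̇'−θ̇)/dt = (0.827566984−1.292832883)/0.035770 = -13.007154
  sinθ=-0.100806, cosθ=0.994906
  F = (M+m)·ẍ + m·l·cosθ·θ̈ − m·l·sinθ·θ̇² = 12.591016 + -0.752129 − -0.009793 = 11.848680

F_0 = -0.662807 N
F_1 = 12.871493 N
F_2 = 0.652756 N
F_3 = 11.848680 N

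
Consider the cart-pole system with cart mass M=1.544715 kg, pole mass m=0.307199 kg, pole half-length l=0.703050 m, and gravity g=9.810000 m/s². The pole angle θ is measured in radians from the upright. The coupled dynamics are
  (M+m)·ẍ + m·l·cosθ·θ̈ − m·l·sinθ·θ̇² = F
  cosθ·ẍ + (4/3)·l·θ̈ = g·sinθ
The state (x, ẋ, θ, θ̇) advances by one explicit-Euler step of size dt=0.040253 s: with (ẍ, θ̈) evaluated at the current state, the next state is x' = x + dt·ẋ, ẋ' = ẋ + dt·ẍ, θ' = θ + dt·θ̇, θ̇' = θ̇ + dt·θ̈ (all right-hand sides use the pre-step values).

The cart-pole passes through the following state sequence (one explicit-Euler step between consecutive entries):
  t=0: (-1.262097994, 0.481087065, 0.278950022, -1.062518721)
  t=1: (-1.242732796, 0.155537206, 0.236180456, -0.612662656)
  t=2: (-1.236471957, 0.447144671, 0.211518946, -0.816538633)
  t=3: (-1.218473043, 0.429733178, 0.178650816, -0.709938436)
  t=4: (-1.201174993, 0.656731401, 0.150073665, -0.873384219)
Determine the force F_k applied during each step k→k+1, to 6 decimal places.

F_0 = -12.724274 N
F_1 = 12.333451 N
F_2 = -0.272067 N
F_3 = 9.561125 N

step 0→1:
  ẍ = (ẋ'−ẋ)/dt = (0.155537206−0.481087065)/0.040253 = -8.087592
  θ̈ = (θ̇'−θ̇)/dt = (-0.612662656−-1.062518721)/0.040253 = 11.175715
  sinθ=0.275346, cosθ=0.961345
  F = (M+m)·ẍ + m·l·cosθ·θ̈ − m·l·sinθ·θ̇² = -14.977526 + 2.320388 − 0.067136 = -12.724274
step 1→2:
  ẍ = (ẋ'−ẋ)/dt = (0.447144671−0.155537206)/0.040253 = 7.244366
  θ̈ = (θ̇'−θ̇)/dt = (-0.816538633−-0.612662656)/0.040253 = -5.064864
  sinθ=0.233991, cosθ=0.972239
  F = (M+m)·ẍ + m·l·cosθ·θ̈ − m·l·sinθ·θ̇² = 13.415943 + -1.063523 − 0.018969 = 12.333451
step 2→3:
  ẍ = (ẋ'−ẋ)/dt = (0.429733178−0.447144671)/0.040253 = -0.432551
  θ̈ = (θ̇'−θ̇)/dt = (-0.709938436−-0.816538633)/0.040253 = 2.648255
  sinθ=0.209945, cosθ=0.977713
  F = (M+m)·ẍ + m·l·cosθ·θ̈ − m·l·sinθ·θ̇² = -0.801048 + 0.559213 − 0.030232 = -0.272067
step 3→4:
  ẍ = (ẋ'−ẋ)/dt = (0.656731401−0.429733178)/0.040253 = 5.639287
  θ̈ = (θ̇'−θ̇)/dt = (-0.873384219−-0.709938436)/0.040253 = -4.060462
  sinθ=0.177702, cosθ=0.984084
  F = (M+m)·ẍ + m·l·cosθ·θ̈ − m·l·sinθ·θ̇² = 10.443475 + -0.863006 − 0.019344 = 9.561125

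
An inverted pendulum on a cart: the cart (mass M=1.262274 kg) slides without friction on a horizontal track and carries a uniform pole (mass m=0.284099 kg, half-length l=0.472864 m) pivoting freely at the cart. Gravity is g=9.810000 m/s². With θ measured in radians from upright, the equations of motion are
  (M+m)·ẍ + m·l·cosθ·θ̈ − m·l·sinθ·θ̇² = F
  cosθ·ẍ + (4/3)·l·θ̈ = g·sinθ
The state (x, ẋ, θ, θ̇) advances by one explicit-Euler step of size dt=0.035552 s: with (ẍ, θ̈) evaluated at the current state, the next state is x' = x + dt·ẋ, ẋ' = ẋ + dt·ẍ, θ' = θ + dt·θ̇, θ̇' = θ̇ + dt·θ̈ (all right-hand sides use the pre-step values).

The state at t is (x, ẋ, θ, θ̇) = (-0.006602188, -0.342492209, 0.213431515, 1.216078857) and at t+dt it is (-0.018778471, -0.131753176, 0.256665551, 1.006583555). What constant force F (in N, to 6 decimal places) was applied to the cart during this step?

F = 8.350586 N

ẍ = (ẋ'−ẋ)/dt = (-0.131753176−-0.342492209)/0.035552 = 5.927628
θ̈ = (θ̇'−θ̇)/dt = (1.006583555−1.216078857)/0.035552 = -5.892645
sinθ=0.211815, cosθ=0.977310
F = (M+m)·ẍ + m·l·cosθ·θ̈ − m·l·sinθ·θ̇² = 9.166324 + -0.773657 − 0.042081 = 8.350586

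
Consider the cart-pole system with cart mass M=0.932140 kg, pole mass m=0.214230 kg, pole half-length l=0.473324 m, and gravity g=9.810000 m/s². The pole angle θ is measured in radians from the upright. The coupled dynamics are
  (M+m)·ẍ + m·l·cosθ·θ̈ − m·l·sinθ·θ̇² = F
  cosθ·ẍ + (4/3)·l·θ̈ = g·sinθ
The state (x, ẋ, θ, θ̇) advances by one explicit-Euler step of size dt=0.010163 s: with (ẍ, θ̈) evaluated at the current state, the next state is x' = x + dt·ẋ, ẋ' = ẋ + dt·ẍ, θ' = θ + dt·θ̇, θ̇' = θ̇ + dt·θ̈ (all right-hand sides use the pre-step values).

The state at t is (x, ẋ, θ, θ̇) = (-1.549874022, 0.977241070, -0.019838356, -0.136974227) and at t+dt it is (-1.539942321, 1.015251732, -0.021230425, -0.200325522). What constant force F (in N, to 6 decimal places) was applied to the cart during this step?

ẍ = (ẋ'−ẋ)/dt = (1.015251732−0.977241070)/0.010163 = 3.740103
θ̈ = (θ̇'−θ̇)/dt = (-0.200325522−-0.136974227)/0.010163 = -6.233523
sinθ=-0.019837, cosθ=0.999803
F = (M+m)·ẍ + m·l·cosθ·θ̈ − m·l·sinθ·θ̇² = 4.287541 + -0.631956 − -0.000038 = 3.655623

F = 3.655623 N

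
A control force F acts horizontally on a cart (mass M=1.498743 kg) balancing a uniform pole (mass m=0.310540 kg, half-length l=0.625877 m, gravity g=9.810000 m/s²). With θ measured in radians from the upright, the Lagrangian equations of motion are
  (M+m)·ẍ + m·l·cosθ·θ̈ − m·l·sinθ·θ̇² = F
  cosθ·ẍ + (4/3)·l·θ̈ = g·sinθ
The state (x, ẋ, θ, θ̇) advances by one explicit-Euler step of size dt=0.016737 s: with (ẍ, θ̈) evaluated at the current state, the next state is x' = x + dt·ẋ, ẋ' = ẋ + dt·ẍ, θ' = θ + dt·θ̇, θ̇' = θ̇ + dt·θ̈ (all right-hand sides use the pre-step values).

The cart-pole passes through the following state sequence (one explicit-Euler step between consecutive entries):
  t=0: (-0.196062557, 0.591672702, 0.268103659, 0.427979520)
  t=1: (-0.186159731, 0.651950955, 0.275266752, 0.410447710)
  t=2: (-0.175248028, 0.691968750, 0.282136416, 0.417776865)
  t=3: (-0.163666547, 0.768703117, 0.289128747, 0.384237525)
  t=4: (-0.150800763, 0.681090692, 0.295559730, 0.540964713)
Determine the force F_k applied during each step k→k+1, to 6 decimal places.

step 0→1:
  ẍ = (ẋ'−ẋ)/dt = (0.651950955−0.591672702)/0.016737 = 3.601497
  θ̈ = (θ̇'−θ̇)/dt = (0.410447710−0.427979520)/0.016737 = -1.047488
  sinθ=0.264903, cosθ=0.964275
  F = (M+m)·ẍ + m·l·cosθ·θ̈ − m·l·sinθ·θ̇² = 6.516127 + -0.196316 − 0.009431 = 6.310380
step 1→2:
  ẍ = (ẋ'−ẋ)/dt = (0.691968750−0.651950955)/0.016737 = 2.390978
  θ̈ = (θ̇'−θ̇)/dt = (0.417776865−0.410447710)/0.016737 = 0.437901
  sinθ=0.271804, cosθ=0.962353
  F = (M+m)·ẍ + m·l·cosθ·θ̈ − m·l·sinθ·θ̇² = 4.325955 + 0.081906 − 0.008900 = 4.398962
step 2→3:
  ẍ = (ẋ'−ẋ)/dt = (0.768703117−0.691968750)/0.016737 = 4.584715
  θ̈ = (θ̇'−θ̇)/dt = (0.384237525−0.417776865)/0.016737 = -2.003904
  sinθ=0.278408, cosθ=0.960463
  F = (M+m)·ẍ + m·l·cosθ·θ̈ − m·l·sinθ·θ̇² = 8.295046 + -0.374080 − 0.009444 = 7.911522
step 3→4:
  ẍ = (ẋ'−ẋ)/dt = (0.681090692−0.768703117)/0.016737 = -5.234655
  θ̈ = (θ̇'−θ̇)/dt = (0.540964713−0.384237525)/0.016737 = 9.364115
  sinθ=0.285117, cosθ=0.958493
  F = (M+m)·ẍ + m·l·cosθ·θ̈ − m·l·sinθ·θ̇² = -9.470973 + 1.744464 − 0.008181 = -7.734690

F_0 = 6.310380 N
F_1 = 4.398962 N
F_2 = 7.911522 N
F_3 = -7.734690 N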